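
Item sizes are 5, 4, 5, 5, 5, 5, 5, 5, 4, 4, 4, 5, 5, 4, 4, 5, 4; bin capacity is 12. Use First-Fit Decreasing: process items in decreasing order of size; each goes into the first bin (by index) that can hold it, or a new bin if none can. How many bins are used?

Sorted descending: 5, 5, 5, 5, 5, 5, 5, 5, 5, 5, 4, 4, 4, 4, 4, 4, 4.
bin 1: place 5, 7 left
bin 1: place 5, 2 left
bin 2: place 5, 7 left
bin 2: place 5, 2 left
bin 3: place 5, 7 left
bin 3: place 5, 2 left
bin 4: place 5, 7 left
bin 4: place 5, 2 left
bin 5: place 5, 7 left
bin 5: place 5, 2 left
bin 6: place 4, 8 left
bin 6: place 4, 4 left
bin 6: place 4, 0 left
bin 7: place 4, 8 left
bin 7: place 4, 4 left
bin 7: place 4, 0 left
bin 8: place 4, 8 left
Final bins: [5,5] [5,5] [5,5] [5,5] [5,5] [4,4,4] [4,4,4] [4].

8 bins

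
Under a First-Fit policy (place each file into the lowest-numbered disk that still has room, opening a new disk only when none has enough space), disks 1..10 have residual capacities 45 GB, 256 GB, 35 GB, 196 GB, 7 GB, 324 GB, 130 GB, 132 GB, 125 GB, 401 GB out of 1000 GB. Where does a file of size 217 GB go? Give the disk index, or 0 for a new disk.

Disks with room: disk 2 (256 GB), disk 6 (324 GB), disk 10 (401 GB).
The first with room is disk 2.

2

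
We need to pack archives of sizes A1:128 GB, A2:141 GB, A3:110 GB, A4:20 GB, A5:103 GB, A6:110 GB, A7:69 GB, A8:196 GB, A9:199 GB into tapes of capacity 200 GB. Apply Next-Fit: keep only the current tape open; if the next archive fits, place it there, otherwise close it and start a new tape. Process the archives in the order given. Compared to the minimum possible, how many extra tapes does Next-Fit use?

Next-Fit: [128] [141] [110,20] [103] [110,69] [196] [199] → 7 tapes.
7 archives exceed 100 GB (half the capacity), and no two of those can share a tape, so at least 7 tapes are needed.
So 7 is already optimal.

0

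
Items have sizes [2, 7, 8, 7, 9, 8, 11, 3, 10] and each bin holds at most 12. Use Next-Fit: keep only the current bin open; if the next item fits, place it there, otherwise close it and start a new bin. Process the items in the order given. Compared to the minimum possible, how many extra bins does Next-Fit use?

Next-Fit: [2,7] [8] [7] [9] [8] [11] [3] [10] → 8 bins.
7 items exceed 6 (half the capacity), and no two of those can share a bin, so at least 7 bins are needed.
An optimal packing achieves that bound: [11] [10,2] [9,3] [8] [8] [7] [7] → 7 bins.
Excess: 8 − 7 = 1.

1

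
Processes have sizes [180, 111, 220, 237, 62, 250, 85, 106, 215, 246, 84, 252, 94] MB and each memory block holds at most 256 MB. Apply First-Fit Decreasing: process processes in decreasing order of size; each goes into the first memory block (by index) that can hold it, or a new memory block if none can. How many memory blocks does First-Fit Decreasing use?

Sorted descending: 252, 250, 246, 237, 220, 215, 180, 111, 106, 94, 85, 84, 62.
Put 252 MB in memory block 1; 4 MB remain.
Put 250 MB in memory block 2; 6 MB remain.
Put 246 MB in memory block 3; 10 MB remain.
Put 237 MB in memory block 4; 19 MB remain.
Put 220 MB in memory block 5; 36 MB remain.
Put 215 MB in memory block 6; 41 MB remain.
Put 180 MB in memory block 7; 76 MB remain.
Put 111 MB in memory block 8; 145 MB remain.
Put 106 MB in memory block 8; 39 MB remain.
Put 94 MB in memory block 9; 162 MB remain.
Put 85 MB in memory block 9; 77 MB remain.
Put 84 MB in memory block 10; 172 MB remain.
Put 62 MB in memory block 7; 14 MB remain.
Final memory blocks: [252] [250] [246] [237] [220] [215] [180,62] [111,106] [94,85] [84].

10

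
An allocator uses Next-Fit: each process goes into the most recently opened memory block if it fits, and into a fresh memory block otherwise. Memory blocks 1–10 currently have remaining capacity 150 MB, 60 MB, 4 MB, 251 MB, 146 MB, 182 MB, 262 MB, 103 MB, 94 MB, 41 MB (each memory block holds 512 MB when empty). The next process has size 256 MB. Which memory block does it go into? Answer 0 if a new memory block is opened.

Next-Fit only looks at memory block 10, which has 41 MB free.
256 MB does not fit, so a new memory block is opened.

0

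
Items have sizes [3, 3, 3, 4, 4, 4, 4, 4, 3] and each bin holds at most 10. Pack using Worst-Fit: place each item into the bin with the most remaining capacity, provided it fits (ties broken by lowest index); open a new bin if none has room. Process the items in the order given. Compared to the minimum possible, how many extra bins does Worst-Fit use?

Worst-Fit: [3,3,3] [4,4] [4,4] [4,3] → 4 bins.
Total size 32; any packing needs at least ⌈32/10⌉ = 4 bins.
So 4 is already optimal.

0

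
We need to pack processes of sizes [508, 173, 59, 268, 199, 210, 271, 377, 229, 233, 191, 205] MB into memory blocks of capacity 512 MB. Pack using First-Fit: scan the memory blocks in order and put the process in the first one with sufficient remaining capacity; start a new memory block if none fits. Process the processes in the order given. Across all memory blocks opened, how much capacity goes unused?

508 MB → memory block 1 (remaining 4 MB)
173 MB → memory block 2 (remaining 339 MB)
59 MB → memory block 2 (remaining 280 MB)
268 MB → memory block 2 (remaining 12 MB)
199 MB → memory block 3 (remaining 313 MB)
210 MB → memory block 3 (remaining 103 MB)
271 MB → memory block 4 (remaining 241 MB)
377 MB → memory block 5 (remaining 135 MB)
229 MB → memory block 4 (remaining 12 MB)
233 MB → memory block 6 (remaining 279 MB)
191 MB → memory block 6 (remaining 88 MB)
205 MB → memory block 7 (remaining 307 MB)
7 memory blocks × 512 MB = 3584 MB; used 2923 MB; unused 661 MB.

661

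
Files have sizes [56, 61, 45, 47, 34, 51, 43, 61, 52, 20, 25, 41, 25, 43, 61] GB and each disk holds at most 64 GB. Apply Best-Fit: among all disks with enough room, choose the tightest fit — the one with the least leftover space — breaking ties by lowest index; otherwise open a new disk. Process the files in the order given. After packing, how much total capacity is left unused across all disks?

167

56 GB → disk 1 (remaining 8 GB)
61 GB → disk 2 (remaining 3 GB)
45 GB → disk 3 (remaining 19 GB)
47 GB → disk 4 (remaining 17 GB)
34 GB → disk 5 (remaining 30 GB)
51 GB → disk 6 (remaining 13 GB)
43 GB → disk 7 (remaining 21 GB)
61 GB → disk 8 (remaining 3 GB)
52 GB → disk 9 (remaining 12 GB)
20 GB → disk 7 (remaining 1 GB)
25 GB → disk 5 (remaining 5 GB)
41 GB → disk 10 (remaining 23 GB)
25 GB → disk 11 (remaining 39 GB)
43 GB → disk 12 (remaining 21 GB)
61 GB → disk 13 (remaining 3 GB)
13 disks × 64 GB = 832 GB; used 665 GB; unused 167 GB.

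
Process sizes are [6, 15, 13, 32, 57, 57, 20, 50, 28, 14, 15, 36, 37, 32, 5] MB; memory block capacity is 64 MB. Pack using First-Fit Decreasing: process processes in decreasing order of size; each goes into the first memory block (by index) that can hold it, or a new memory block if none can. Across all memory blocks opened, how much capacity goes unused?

31

Sorted descending: 57, 57, 50, 37, 36, 32, 32, 28, 20, 15, 15, 14, 13, 6, 5.
Put 57 MB in memory block 1; 7 MB remain.
Put 57 MB in memory block 2; 7 MB remain.
Put 50 MB in memory block 3; 14 MB remain.
Put 37 MB in memory block 4; 27 MB remain.
Put 36 MB in memory block 5; 28 MB remain.
Put 32 MB in memory block 6; 32 MB remain.
Put 32 MB in memory block 6; 0 MB remain.
Put 28 MB in memory block 5; 0 MB remain.
Put 20 MB in memory block 4; 7 MB remain.
Put 15 MB in memory block 7; 49 MB remain.
Put 15 MB in memory block 7; 34 MB remain.
Put 14 MB in memory block 3; 0 MB remain.
Put 13 MB in memory block 7; 21 MB remain.
Put 6 MB in memory block 1; 1 MB remain.
Put 5 MB in memory block 2; 2 MB remain.
7 memory blocks × 64 MB = 448 MB; used 417 MB; unused 31 MB.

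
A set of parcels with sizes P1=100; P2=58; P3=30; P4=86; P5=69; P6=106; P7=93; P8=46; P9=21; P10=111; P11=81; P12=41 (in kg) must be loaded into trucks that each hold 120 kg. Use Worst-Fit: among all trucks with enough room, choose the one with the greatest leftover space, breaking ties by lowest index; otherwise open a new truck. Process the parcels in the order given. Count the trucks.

P1 (100 kg) → truck 1 (remaining 20 kg)
P2 (58 kg) → truck 2 (remaining 62 kg)
P3 (30 kg) → truck 2 (remaining 32 kg)
P4 (86 kg) → truck 3 (remaining 34 kg)
P5 (69 kg) → truck 4 (remaining 51 kg)
P6 (106 kg) → truck 5 (remaining 14 kg)
P7 (93 kg) → truck 6 (remaining 27 kg)
P8 (46 kg) → truck 4 (remaining 5 kg)
P9 (21 kg) → truck 3 (remaining 13 kg)
P10 (111 kg) → truck 7 (remaining 9 kg)
P11 (81 kg) → truck 8 (remaining 39 kg)
P12 (41 kg) → truck 9 (remaining 79 kg)

9 trucks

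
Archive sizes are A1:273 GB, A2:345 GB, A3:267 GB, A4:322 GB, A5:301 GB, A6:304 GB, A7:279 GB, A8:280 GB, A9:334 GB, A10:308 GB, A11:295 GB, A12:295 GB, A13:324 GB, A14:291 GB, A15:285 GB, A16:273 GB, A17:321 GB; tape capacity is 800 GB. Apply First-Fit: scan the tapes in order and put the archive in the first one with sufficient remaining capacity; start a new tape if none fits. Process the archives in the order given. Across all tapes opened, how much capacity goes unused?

2103

tape 1: place A1 (273 GB), 527 GB left
tape 1: place A2 (345 GB), 182 GB left
tape 2: place A3 (267 GB), 533 GB left
tape 2: place A4 (322 GB), 211 GB left
tape 3: place A5 (301 GB), 499 GB left
tape 3: place A6 (304 GB), 195 GB left
tape 4: place A7 (279 GB), 521 GB left
tape 4: place A8 (280 GB), 241 GB left
tape 5: place A9 (334 GB), 466 GB left
tape 5: place A10 (308 GB), 158 GB left
tape 6: place A11 (295 GB), 505 GB left
tape 6: place A12 (295 GB), 210 GB left
tape 7: place A13 (324 GB), 476 GB left
tape 7: place A14 (291 GB), 185 GB left
tape 8: place A15 (285 GB), 515 GB left
tape 8: place A16 (273 GB), 242 GB left
tape 9: place A17 (321 GB), 479 GB left
9 tapes × 800 GB = 7200 GB; used 5097 GB; unused 2103 GB.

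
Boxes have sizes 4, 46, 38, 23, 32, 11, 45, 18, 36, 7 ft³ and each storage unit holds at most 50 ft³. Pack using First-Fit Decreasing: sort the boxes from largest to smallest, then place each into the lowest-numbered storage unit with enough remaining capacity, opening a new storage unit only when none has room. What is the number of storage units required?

6 storage units

Sorted descending: 46, 45, 38, 36, 32, 23, 18, 11, 7, 4.
46 ft³ → storage unit 1 (remaining 4 ft³)
45 ft³ → storage unit 2 (remaining 5 ft³)
38 ft³ → storage unit 3 (remaining 12 ft³)
36 ft³ → storage unit 4 (remaining 14 ft³)
32 ft³ → storage unit 5 (remaining 18 ft³)
23 ft³ → storage unit 6 (remaining 27 ft³)
18 ft³ → storage unit 5 (remaining 0 ft³)
11 ft³ → storage unit 3 (remaining 1 ft³)
7 ft³ → storage unit 4 (remaining 7 ft³)
4 ft³ → storage unit 1 (remaining 0 ft³)
Final storage units: [46,4] [45] [38,11] [36,7] [32,18] [23].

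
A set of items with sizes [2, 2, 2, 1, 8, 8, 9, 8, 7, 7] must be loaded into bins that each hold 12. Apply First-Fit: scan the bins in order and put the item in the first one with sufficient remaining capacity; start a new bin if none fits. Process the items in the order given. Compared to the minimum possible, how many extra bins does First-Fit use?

1

First-Fit: [2,2,2,1] [8] [8] [9] [8] [7] [7] → 7 bins.
6 items exceed 6 (half the capacity), and no two of those can share a bin, so at least 6 bins are needed.
An optimal packing achieves that bound: [9,2,1] [8,2,2] [8] [8] [7] [7] → 6 bins.
Excess: 7 − 6 = 1.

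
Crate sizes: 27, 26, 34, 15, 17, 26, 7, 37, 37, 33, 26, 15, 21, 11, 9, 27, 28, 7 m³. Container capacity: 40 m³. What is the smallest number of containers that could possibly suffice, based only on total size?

Total size = 27 + 26 + 34 + 15 + 17 + 26 + 7 + 37 + 37 + 33 + 26 + 15 + 21 + 11 + 9 + 27 + 28 + 7 = 403 m³.
⌈403 / 40⌉ = 11.

11 containers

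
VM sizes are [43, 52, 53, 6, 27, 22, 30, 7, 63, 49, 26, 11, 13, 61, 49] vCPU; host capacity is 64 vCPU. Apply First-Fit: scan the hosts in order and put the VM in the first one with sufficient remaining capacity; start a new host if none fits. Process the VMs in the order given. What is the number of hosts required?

43 vCPU → host 1 (remaining 21 vCPU)
52 vCPU → host 2 (remaining 12 vCPU)
53 vCPU → host 3 (remaining 11 vCPU)
6 vCPU → host 1 (remaining 15 vCPU)
27 vCPU → host 4 (remaining 37 vCPU)
22 vCPU → host 4 (remaining 15 vCPU)
30 vCPU → host 5 (remaining 34 vCPU)
7 vCPU → host 1 (remaining 8 vCPU)
63 vCPU → host 6 (remaining 1 vCPU)
49 vCPU → host 7 (remaining 15 vCPU)
26 vCPU → host 5 (remaining 8 vCPU)
11 vCPU → host 2 (remaining 1 vCPU)
13 vCPU → host 4 (remaining 2 vCPU)
61 vCPU → host 8 (remaining 3 vCPU)
49 vCPU → host 9 (remaining 15 vCPU)

9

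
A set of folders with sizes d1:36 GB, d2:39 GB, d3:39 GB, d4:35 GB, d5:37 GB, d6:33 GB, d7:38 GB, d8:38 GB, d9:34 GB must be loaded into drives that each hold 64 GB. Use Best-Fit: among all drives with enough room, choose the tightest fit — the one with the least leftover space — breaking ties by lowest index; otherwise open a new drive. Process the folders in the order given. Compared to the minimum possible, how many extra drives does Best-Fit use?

Best-Fit: [36] [39] [39] [35] [37] [33] [38] [38] [34] → 9 drives.
9 folders exceed 32 GB (half the capacity), and no two of those can share a drive, so at least 9 drives are needed.
So 9 is already optimal.

0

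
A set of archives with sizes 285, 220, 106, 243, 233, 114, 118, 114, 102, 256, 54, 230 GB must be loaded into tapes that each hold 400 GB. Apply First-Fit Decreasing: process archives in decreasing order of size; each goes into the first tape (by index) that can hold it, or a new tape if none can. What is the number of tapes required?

Sorted descending: 285, 256, 243, 233, 230, 220, 118, 114, 114, 106, 102, 54.
285 GB → tape 1 (remaining 115 GB)
256 GB → tape 2 (remaining 144 GB)
243 GB → tape 3 (remaining 157 GB)
233 GB → tape 4 (remaining 167 GB)
230 GB → tape 5 (remaining 170 GB)
220 GB → tape 6 (remaining 180 GB)
118 GB → tape 2 (remaining 26 GB)
114 GB → tape 1 (remaining 1 GB)
114 GB → tape 3 (remaining 43 GB)
106 GB → tape 4 (remaining 61 GB)
102 GB → tape 5 (remaining 68 GB)
54 GB → tape 4 (remaining 7 GB)
Final tapes: [285,114] [256,118] [243,114] [233,106,54] [230,102] [220].

6 tapes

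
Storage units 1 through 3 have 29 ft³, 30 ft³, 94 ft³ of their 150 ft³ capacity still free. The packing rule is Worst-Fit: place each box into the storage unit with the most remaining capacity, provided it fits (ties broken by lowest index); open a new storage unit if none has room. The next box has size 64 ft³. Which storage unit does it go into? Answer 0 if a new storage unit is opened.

3

Storage units with room: storage unit 3 (94 ft³).
Most room is storage unit 3 with 94 ft³ free.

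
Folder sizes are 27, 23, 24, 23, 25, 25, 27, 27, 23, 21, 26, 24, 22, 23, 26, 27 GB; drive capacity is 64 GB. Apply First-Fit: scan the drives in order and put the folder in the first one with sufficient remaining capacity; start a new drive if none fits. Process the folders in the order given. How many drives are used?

Put 27 GB in drive 1; 37 GB remain.
Put 23 GB in drive 1; 14 GB remain.
Put 24 GB in drive 2; 40 GB remain.
Put 23 GB in drive 2; 17 GB remain.
Put 25 GB in drive 3; 39 GB remain.
Put 25 GB in drive 3; 14 GB remain.
Put 27 GB in drive 4; 37 GB remain.
Put 27 GB in drive 4; 10 GB remain.
Put 23 GB in drive 5; 41 GB remain.
Put 21 GB in drive 5; 20 GB remain.
Put 26 GB in drive 6; 38 GB remain.
Put 24 GB in drive 6; 14 GB remain.
Put 22 GB in drive 7; 42 GB remain.
Put 23 GB in drive 7; 19 GB remain.
Put 26 GB in drive 8; 38 GB remain.
Put 27 GB in drive 8; 11 GB remain.
Final drives: [27,23] [24,23] [25,25] [27,27] [23,21] [26,24] [22,23] [26,27].

8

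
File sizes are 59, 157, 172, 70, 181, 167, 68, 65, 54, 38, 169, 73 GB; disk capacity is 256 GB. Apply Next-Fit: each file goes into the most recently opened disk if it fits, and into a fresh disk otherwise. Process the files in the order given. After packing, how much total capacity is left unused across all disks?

263

59 GB → disk 1 (remaining 197 GB)
157 GB → disk 1 (remaining 40 GB)
172 GB → disk 2 (remaining 84 GB)
70 GB → disk 2 (remaining 14 GB)
181 GB → disk 3 (remaining 75 GB)
167 GB → disk 4 (remaining 89 GB)
68 GB → disk 4 (remaining 21 GB)
65 GB → disk 5 (remaining 191 GB)
54 GB → disk 5 (remaining 137 GB)
38 GB → disk 5 (remaining 99 GB)
169 GB → disk 6 (remaining 87 GB)
73 GB → disk 6 (remaining 14 GB)
6 disks × 256 GB = 1536 GB; used 1273 GB; unused 263 GB.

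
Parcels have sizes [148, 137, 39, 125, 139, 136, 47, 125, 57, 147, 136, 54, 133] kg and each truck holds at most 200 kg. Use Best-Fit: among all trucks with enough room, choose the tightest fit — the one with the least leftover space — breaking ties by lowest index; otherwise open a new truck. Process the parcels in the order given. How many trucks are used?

truck 1: place 148 kg, 52 kg left
truck 2: place 137 kg, 63 kg left
truck 1: place 39 kg, 13 kg left
truck 3: place 125 kg, 75 kg left
truck 4: place 139 kg, 61 kg left
truck 5: place 136 kg, 64 kg left
truck 4: place 47 kg, 14 kg left
truck 6: place 125 kg, 75 kg left
truck 2: place 57 kg, 6 kg left
truck 7: place 147 kg, 53 kg left
truck 8: place 136 kg, 64 kg left
truck 5: place 54 kg, 10 kg left
truck 9: place 133 kg, 67 kg left

9 trucks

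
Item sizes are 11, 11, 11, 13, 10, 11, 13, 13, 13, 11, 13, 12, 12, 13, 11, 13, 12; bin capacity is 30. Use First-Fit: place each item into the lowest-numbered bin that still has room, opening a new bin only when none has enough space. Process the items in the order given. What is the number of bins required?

Put 11 in bin 1; 19 remain.
Put 11 in bin 1; 8 remain.
Put 11 in bin 2; 19 remain.
Put 13 in bin 2; 6 remain.
Put 10 in bin 3; 20 remain.
Put 11 in bin 3; 9 remain.
Put 13 in bin 4; 17 remain.
Put 13 in bin 4; 4 remain.
Put 13 in bin 5; 17 remain.
Put 11 in bin 5; 6 remain.
Put 13 in bin 6; 17 remain.
Put 12 in bin 6; 5 remain.
Put 12 in bin 7; 18 remain.
Put 13 in bin 7; 5 remain.
Put 11 in bin 8; 19 remain.
Put 13 in bin 8; 6 remain.
Put 12 in bin 9; 18 remain.
Final bins: [11,11] [11,13] [10,11] [13,13] [13,11] [13,12] [12,13] [11,13] [12].

9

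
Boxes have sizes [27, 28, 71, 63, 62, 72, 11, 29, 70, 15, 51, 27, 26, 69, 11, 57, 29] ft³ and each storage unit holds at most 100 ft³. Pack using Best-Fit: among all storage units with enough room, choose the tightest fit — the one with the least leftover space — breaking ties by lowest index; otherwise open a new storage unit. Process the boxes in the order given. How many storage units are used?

27 ft³ → storage unit 1 (remaining 73 ft³)
28 ft³ → storage unit 1 (remaining 45 ft³)
71 ft³ → storage unit 2 (remaining 29 ft³)
63 ft³ → storage unit 3 (remaining 37 ft³)
62 ft³ → storage unit 4 (remaining 38 ft³)
72 ft³ → storage unit 5 (remaining 28 ft³)
11 ft³ → storage unit 5 (remaining 17 ft³)
29 ft³ → storage unit 2 (remaining 0 ft³)
70 ft³ → storage unit 6 (remaining 30 ft³)
15 ft³ → storage unit 5 (remaining 2 ft³)
51 ft³ → storage unit 7 (remaining 49 ft³)
27 ft³ → storage unit 6 (remaining 3 ft³)
26 ft³ → storage unit 3 (remaining 11 ft³)
69 ft³ → storage unit 8 (remaining 31 ft³)
11 ft³ → storage unit 3 (remaining 0 ft³)
57 ft³ → storage unit 9 (remaining 43 ft³)
29 ft³ → storage unit 8 (remaining 2 ft³)
Final storage units: [27,28] [71,29] [63,26,11] [62] [72,11,15] [70,27] [51] [69,29] [57].

9 storage units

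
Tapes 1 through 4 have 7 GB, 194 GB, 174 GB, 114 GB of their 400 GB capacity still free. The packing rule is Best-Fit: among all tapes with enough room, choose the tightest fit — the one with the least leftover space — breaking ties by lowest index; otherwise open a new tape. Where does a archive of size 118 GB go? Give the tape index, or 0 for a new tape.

3

Tapes with room: tape 2 (194 GB), tape 3 (174 GB).
Tightest fit is tape 3 with 174 GB free.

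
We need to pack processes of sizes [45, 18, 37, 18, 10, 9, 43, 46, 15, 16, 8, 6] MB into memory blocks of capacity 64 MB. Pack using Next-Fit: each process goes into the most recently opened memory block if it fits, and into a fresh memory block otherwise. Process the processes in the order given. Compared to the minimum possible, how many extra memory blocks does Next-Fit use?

Next-Fit: [45,18] [37,18] [10,9,43] [46,15] [16,8,6] → 5 memory blocks.
Total size 271 MB; any packing needs at least ⌈271/64⌉ = 5 memory blocks.
So 5 is already optimal.

0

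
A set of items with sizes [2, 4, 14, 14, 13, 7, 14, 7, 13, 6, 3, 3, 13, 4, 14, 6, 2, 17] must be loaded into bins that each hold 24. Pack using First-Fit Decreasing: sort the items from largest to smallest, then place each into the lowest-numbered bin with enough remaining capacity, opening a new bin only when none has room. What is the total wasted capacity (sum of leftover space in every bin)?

36

Sorted descending: 17, 14, 14, 14, 14, 13, 13, 13, 7, 7, 6, 6, 4, 4, 3, 3, 2, 2.
Put 17 in bin 1; 7 remain.
Put 14 in bin 2; 10 remain.
Put 14 in bin 3; 10 remain.
Put 14 in bin 4; 10 remain.
Put 14 in bin 5; 10 remain.
Put 13 in bin 6; 11 remain.
Put 13 in bin 7; 11 remain.
Put 13 in bin 8; 11 remain.
Put 7 in bin 1; 0 remain.
Put 7 in bin 2; 3 remain.
Put 6 in bin 3; 4 remain.
Put 6 in bin 4; 4 remain.
Put 4 in bin 3; 0 remain.
Put 4 in bin 4; 0 remain.
Put 3 in bin 2; 0 remain.
Put 3 in bin 5; 7 remain.
Put 2 in bin 5; 5 remain.
Put 2 in bin 5; 3 remain.
8 bins × 24 = 192; used 156; unused 36.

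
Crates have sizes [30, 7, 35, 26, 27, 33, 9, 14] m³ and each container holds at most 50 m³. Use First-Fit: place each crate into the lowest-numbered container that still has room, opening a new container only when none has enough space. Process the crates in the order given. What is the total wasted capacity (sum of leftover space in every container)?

69

container 1: place 30 m³, 20 m³ left
container 1: place 7 m³, 13 m³ left
container 2: place 35 m³, 15 m³ left
container 3: place 26 m³, 24 m³ left
container 4: place 27 m³, 23 m³ left
container 5: place 33 m³, 17 m³ left
container 1: place 9 m³, 4 m³ left
container 2: place 14 m³, 1 m³ left
5 containers × 50 m³ = 250 m³; used 181 m³; unused 69 m³.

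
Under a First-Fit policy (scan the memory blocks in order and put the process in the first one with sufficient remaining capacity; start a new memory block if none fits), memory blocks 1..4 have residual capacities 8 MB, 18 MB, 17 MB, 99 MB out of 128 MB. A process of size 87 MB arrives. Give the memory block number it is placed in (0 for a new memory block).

Memory blocks with room: memory block 4 (99 MB).
The first with room is memory block 4.

4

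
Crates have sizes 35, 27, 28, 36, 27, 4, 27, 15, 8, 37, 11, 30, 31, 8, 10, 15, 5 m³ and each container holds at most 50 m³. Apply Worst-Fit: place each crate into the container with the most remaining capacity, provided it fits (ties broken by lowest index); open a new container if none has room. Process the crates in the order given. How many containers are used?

9

35 m³ → container 1 (remaining 15 m³)
27 m³ → container 2 (remaining 23 m³)
28 m³ → container 3 (remaining 22 m³)
36 m³ → container 4 (remaining 14 m³)
27 m³ → container 5 (remaining 23 m³)
4 m³ → container 2 (remaining 19 m³)
27 m³ → container 6 (remaining 23 m³)
15 m³ → container 5 (remaining 8 m³)
8 m³ → container 6 (remaining 15 m³)
37 m³ → container 7 (remaining 13 m³)
11 m³ → container 3 (remaining 11 m³)
30 m³ → container 8 (remaining 20 m³)
31 m³ → container 9 (remaining 19 m³)
8 m³ → container 8 (remaining 12 m³)
10 m³ → container 2 (remaining 9 m³)
15 m³ → container 9 (remaining 4 m³)
5 m³ → container 1 (remaining 10 m³)
Final containers: [35,5] [27,4,10] [28,11] [36] [27,15] [27,8] [37] [30,8] [31,15].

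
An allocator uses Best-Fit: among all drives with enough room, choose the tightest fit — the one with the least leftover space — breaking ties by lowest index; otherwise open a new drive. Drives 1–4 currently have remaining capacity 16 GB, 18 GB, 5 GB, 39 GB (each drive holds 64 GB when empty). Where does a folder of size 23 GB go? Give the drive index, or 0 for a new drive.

4

Drives with room: drive 4 (39 GB).
Tightest fit is drive 4 with 39 GB free.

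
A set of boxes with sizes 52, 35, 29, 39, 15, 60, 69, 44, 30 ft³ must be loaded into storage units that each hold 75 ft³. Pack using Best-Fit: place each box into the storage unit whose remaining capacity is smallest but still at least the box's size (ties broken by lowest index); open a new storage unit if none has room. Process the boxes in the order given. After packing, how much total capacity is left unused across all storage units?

Put 52 ft³ in storage unit 1; 23 ft³ remain.
Put 35 ft³ in storage unit 2; 40 ft³ remain.
Put 29 ft³ in storage unit 2; 11 ft³ remain.
Put 39 ft³ in storage unit 3; 36 ft³ remain.
Put 15 ft³ in storage unit 1; 8 ft³ remain.
Put 60 ft³ in storage unit 4; 15 ft³ remain.
Put 69 ft³ in storage unit 5; 6 ft³ remain.
Put 44 ft³ in storage unit 6; 31 ft³ remain.
Put 30 ft³ in storage unit 6; 1 ft³ remain.
6 storage units × 75 ft³ = 450 ft³; used 373 ft³; unused 77 ft³.

77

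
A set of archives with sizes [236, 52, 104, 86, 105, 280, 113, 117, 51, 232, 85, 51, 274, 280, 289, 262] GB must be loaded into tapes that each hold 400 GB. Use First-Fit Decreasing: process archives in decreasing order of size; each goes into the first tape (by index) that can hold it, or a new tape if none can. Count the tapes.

Sorted descending: 289, 280, 280, 274, 262, 236, 232, 117, 113, 105, 104, 86, 85, 52, 51, 51.
tape 1: place 289 GB, 111 GB left
tape 2: place 280 GB, 120 GB left
tape 3: place 280 GB, 120 GB left
tape 4: place 274 GB, 126 GB left
tape 5: place 262 GB, 138 GB left
tape 6: place 236 GB, 164 GB left
tape 7: place 232 GB, 168 GB left
tape 2: place 117 GB, 3 GB left
tape 3: place 113 GB, 7 GB left
tape 1: place 105 GB, 6 GB left
tape 4: place 104 GB, 22 GB left
tape 5: place 86 GB, 52 GB left
tape 6: place 85 GB, 79 GB left
tape 5: place 52 GB, 0 GB left
tape 6: place 51 GB, 28 GB left
tape 7: place 51 GB, 117 GB left
Final tapes: [289,105] [280,117] [280,113] [274,104] [262,86,52] [236,85,51] [232,51].

7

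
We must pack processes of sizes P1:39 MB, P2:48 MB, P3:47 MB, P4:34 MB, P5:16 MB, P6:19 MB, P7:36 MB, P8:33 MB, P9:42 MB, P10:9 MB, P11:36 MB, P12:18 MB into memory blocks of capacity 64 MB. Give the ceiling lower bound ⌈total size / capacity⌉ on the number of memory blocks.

Total size = 39 + 48 + 47 + 34 + 16 + 19 + 36 + 33 + 42 + 9 + 36 + 18 = 377 MB.
⌈377 / 64⌉ = 6.

6 memory blocks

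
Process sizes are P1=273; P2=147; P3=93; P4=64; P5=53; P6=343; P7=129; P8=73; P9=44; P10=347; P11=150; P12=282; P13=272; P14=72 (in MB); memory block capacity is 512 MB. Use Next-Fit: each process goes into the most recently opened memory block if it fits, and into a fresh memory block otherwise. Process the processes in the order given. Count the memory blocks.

6 memory blocks

Put P1 (273 MB) in memory block 1; 239 MB remain.
Put P2 (147 MB) in memory block 1; 92 MB remain.
Put P3 (93 MB) in memory block 2; 419 MB remain.
Put P4 (64 MB) in memory block 2; 355 MB remain.
Put P5 (53 MB) in memory block 2; 302 MB remain.
Put P6 (343 MB) in memory block 3; 169 MB remain.
Put P7 (129 MB) in memory block 3; 40 MB remain.
Put P8 (73 MB) in memory block 4; 439 MB remain.
Put P9 (44 MB) in memory block 4; 395 MB remain.
Put P10 (347 MB) in memory block 4; 48 MB remain.
Put P11 (150 MB) in memory block 5; 362 MB remain.
Put P12 (282 MB) in memory block 5; 80 MB remain.
Put P13 (272 MB) in memory block 6; 240 MB remain.
Put P14 (72 MB) in memory block 6; 168 MB remain.
Final memory blocks: [273,147] [93,64,53] [343,129] [73,44,347] [150,282] [272,72].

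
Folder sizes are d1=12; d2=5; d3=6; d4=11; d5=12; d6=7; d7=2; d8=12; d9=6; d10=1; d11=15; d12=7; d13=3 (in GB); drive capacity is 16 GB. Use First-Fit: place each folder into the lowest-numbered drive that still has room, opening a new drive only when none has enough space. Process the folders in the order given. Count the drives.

8 drives

drive 1: place d1 (12 GB), 4 GB left
drive 2: place d2 (5 GB), 11 GB left
drive 2: place d3 (6 GB), 5 GB left
drive 3: place d4 (11 GB), 5 GB left
drive 4: place d5 (12 GB), 4 GB left
drive 5: place d6 (7 GB), 9 GB left
drive 1: place d7 (2 GB), 2 GB left
drive 6: place d8 (12 GB), 4 GB left
drive 5: place d9 (6 GB), 3 GB left
drive 1: place d10 (1 GB), 1 GB left
drive 7: place d11 (15 GB), 1 GB left
drive 8: place d12 (7 GB), 9 GB left
drive 2: place d13 (3 GB), 2 GB left
Final drives: [12,2,1] [5,6,3] [11] [12] [7,6] [12] [15] [7].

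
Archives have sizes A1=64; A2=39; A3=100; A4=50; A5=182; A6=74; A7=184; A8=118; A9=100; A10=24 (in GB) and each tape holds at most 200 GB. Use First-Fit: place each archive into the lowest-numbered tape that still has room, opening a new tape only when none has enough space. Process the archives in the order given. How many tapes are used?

6 tapes

A1 (64 GB) → tape 1 (remaining 136 GB)
A2 (39 GB) → tape 1 (remaining 97 GB)
A3 (100 GB) → tape 2 (remaining 100 GB)
A4 (50 GB) → tape 1 (remaining 47 GB)
A5 (182 GB) → tape 3 (remaining 18 GB)
A6 (74 GB) → tape 2 (remaining 26 GB)
A7 (184 GB) → tape 4 (remaining 16 GB)
A8 (118 GB) → tape 5 (remaining 82 GB)
A9 (100 GB) → tape 6 (remaining 100 GB)
A10 (24 GB) → tape 1 (remaining 23 GB)
Final tapes: [64,39,50,24] [100,74] [182] [184] [118] [100].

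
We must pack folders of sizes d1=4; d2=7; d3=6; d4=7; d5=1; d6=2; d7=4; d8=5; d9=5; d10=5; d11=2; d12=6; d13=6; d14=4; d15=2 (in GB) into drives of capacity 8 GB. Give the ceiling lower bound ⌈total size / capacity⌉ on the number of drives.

9 drives

Total size = 4 + 7 + 6 + 7 + 1 + 2 + 4 + 5 + 5 + 5 + 2 + 6 + 6 + 4 + 2 = 66 GB.
⌈66 / 8⌉ = 9.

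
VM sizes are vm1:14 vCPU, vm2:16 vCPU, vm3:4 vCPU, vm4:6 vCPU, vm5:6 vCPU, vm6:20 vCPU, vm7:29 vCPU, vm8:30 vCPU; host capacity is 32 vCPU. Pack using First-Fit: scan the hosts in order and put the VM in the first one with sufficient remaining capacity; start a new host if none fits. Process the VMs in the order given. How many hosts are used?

Put vm1 (14 vCPU) in host 1; 18 vCPU remain.
Put vm2 (16 vCPU) in host 1; 2 vCPU remain.
Put vm3 (4 vCPU) in host 2; 28 vCPU remain.
Put vm4 (6 vCPU) in host 2; 22 vCPU remain.
Put vm5 (6 vCPU) in host 2; 16 vCPU remain.
Put vm6 (20 vCPU) in host 3; 12 vCPU remain.
Put vm7 (29 vCPU) in host 4; 3 vCPU remain.
Put vm8 (30 vCPU) in host 5; 2 vCPU remain.
Final hosts: [14,16] [4,6,6] [20] [29] [30].

5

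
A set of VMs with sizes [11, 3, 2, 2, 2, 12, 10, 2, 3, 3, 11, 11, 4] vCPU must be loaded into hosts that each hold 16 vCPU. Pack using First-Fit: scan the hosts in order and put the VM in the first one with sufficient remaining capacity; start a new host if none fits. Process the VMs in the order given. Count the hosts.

5 hosts

host 1: place 11 vCPU, 5 vCPU left
host 1: place 3 vCPU, 2 vCPU left
host 1: place 2 vCPU, 0 vCPU left
host 2: place 2 vCPU, 14 vCPU left
host 2: place 2 vCPU, 12 vCPU left
host 2: place 12 vCPU, 0 vCPU left
host 3: place 10 vCPU, 6 vCPU left
host 3: place 2 vCPU, 4 vCPU left
host 3: place 3 vCPU, 1 vCPU left
host 4: place 3 vCPU, 13 vCPU left
host 4: place 11 vCPU, 2 vCPU left
host 5: place 11 vCPU, 5 vCPU left
host 5: place 4 vCPU, 1 vCPU left
Final hosts: [11,3,2] [2,2,12] [10,2,3] [3,11] [11,4].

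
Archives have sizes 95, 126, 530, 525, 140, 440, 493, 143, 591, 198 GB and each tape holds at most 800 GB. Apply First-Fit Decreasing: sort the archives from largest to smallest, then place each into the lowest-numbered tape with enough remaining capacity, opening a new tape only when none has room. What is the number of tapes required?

Sorted descending: 591, 530, 525, 493, 440, 198, 143, 140, 126, 95.
591 GB → tape 1 (remaining 209 GB)
530 GB → tape 2 (remaining 270 GB)
525 GB → tape 3 (remaining 275 GB)
493 GB → tape 4 (remaining 307 GB)
440 GB → tape 5 (remaining 360 GB)
198 GB → tape 1 (remaining 11 GB)
143 GB → tape 2 (remaining 127 GB)
140 GB → tape 3 (remaining 135 GB)
126 GB → tape 2 (remaining 1 GB)
95 GB → tape 3 (remaining 40 GB)

5 tapes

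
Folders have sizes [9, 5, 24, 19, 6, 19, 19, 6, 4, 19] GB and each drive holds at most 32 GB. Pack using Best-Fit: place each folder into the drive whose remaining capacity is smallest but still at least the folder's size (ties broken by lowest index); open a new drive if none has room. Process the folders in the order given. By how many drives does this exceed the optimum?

Best-Fit: [9,5] [24,6] [19,6,4] [19] [19] [19] → 6 drives.
Total size 130 GB; any packing needs at least ⌈130/32⌉ = 5 drives.
An optimal packing achieves that bound: [24,6] [19,9,4] [19,6,5] [19] [19] → 5 drives.
Excess: 6 − 5 = 1.

1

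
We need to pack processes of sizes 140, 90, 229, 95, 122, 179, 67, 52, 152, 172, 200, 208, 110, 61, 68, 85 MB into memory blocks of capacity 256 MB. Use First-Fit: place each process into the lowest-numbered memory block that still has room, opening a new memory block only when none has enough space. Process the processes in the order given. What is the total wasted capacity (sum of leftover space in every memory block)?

530

140 MB → memory block 1 (remaining 116 MB)
90 MB → memory block 1 (remaining 26 MB)
229 MB → memory block 2 (remaining 27 MB)
95 MB → memory block 3 (remaining 161 MB)
122 MB → memory block 3 (remaining 39 MB)
179 MB → memory block 4 (remaining 77 MB)
67 MB → memory block 4 (remaining 10 MB)
52 MB → memory block 5 (remaining 204 MB)
152 MB → memory block 5 (remaining 52 MB)
172 MB → memory block 6 (remaining 84 MB)
200 MB → memory block 7 (remaining 56 MB)
208 MB → memory block 8 (remaining 48 MB)
110 MB → memory block 9 (remaining 146 MB)
61 MB → memory block 6 (remaining 23 MB)
68 MB → memory block 9 (remaining 78 MB)
85 MB → memory block 10 (remaining 171 MB)
10 memory blocks × 256 MB = 2560 MB; used 2030 MB; unused 530 MB.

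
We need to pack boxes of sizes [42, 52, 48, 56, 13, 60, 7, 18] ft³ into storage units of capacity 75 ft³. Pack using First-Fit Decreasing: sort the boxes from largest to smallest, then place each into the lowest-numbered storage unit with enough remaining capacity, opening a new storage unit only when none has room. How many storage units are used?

Sorted descending: 60, 56, 52, 48, 42, 18, 13, 7.
60 ft³ → storage unit 1 (remaining 15 ft³)
56 ft³ → storage unit 2 (remaining 19 ft³)
52 ft³ → storage unit 3 (remaining 23 ft³)
48 ft³ → storage unit 4 (remaining 27 ft³)
42 ft³ → storage unit 5 (remaining 33 ft³)
18 ft³ → storage unit 2 (remaining 1 ft³)
13 ft³ → storage unit 1 (remaining 2 ft³)
7 ft³ → storage unit 3 (remaining 16 ft³)
Final storage units: [60,13] [56,18] [52,7] [48] [42].

5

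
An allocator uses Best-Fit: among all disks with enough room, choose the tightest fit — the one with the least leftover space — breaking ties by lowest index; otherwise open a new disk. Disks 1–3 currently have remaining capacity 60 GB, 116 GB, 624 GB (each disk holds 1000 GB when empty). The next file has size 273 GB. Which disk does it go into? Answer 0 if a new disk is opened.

3

Disks with room: disk 3 (624 GB).
Tightest fit is disk 3 with 624 GB free.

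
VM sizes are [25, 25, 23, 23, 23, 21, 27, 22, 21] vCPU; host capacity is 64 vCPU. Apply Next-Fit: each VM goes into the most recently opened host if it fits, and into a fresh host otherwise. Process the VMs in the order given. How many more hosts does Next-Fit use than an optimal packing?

1

Next-Fit: [25,25] [23,23] [23,21] [27,22] [21] → 5 hosts.
Total size 210 vCPU; any packing needs at least ⌈210/64⌉ = 4 hosts.
An optimal packing achieves that bound: [27,25] [25,23] [23,23] [22,21,21] → 4 hosts.
Excess: 5 − 4 = 1.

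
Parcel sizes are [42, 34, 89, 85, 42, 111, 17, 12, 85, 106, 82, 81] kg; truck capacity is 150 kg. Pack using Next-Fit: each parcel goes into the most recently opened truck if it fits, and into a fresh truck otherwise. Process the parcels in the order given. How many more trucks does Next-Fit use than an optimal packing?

Next-Fit: [42,34] [89] [85,42] [111,17,12] [85] [106] [82] [81] → 8 trucks.
7 parcels exceed 75 kg (half the capacity), and no two of those can share a truck, so at least 7 trucks are needed.
An optimal packing achieves that bound: [111,34] [106,42] [89,42,17] [85,12] [85] [82] [81] → 7 trucks.
Excess: 8 − 7 = 1.

1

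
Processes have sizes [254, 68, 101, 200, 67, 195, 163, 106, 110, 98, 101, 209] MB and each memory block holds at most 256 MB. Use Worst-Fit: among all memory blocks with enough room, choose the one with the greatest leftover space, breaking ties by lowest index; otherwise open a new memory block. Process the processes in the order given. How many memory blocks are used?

Put 254 MB in memory block 1; 2 MB remain.
Put 68 MB in memory block 2; 188 MB remain.
Put 101 MB in memory block 2; 87 MB remain.
Put 200 MB in memory block 3; 56 MB remain.
Put 67 MB in memory block 2; 20 MB remain.
Put 195 MB in memory block 4; 61 MB remain.
Put 163 MB in memory block 5; 93 MB remain.
Put 106 MB in memory block 6; 150 MB remain.
Put 110 MB in memory block 6; 40 MB remain.
Put 98 MB in memory block 7; 158 MB remain.
Put 101 MB in memory block 7; 57 MB remain.
Put 209 MB in memory block 8; 47 MB remain.
Final memory blocks: [254] [68,101,67] [200] [195] [163] [106,110] [98,101] [209].

8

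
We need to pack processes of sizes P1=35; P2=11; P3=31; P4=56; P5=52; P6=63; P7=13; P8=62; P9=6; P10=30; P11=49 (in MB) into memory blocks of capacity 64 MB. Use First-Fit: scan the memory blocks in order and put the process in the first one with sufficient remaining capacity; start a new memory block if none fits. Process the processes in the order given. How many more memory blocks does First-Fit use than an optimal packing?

First-Fit: [35,11,13] [31,6] [56] [52] [63] [62] [30] [49] → 8 memory blocks.
Total size 408 MB; any packing needs at least ⌈408/64⌉ = 7 memory blocks.
An optimal packing achieves that bound: [63] [62] [56,6] [52,11] [49,13] [35] [31,30] → 7 memory blocks.
Excess: 8 − 7 = 1.

1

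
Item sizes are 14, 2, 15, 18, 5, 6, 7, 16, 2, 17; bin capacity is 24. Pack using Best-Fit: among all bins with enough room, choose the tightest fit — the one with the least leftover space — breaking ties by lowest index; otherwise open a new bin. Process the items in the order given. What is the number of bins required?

bin 1: place 14, 10 left
bin 1: place 2, 8 left
bin 2: place 15, 9 left
bin 3: place 18, 6 left
bin 3: place 5, 1 left
bin 1: place 6, 2 left
bin 2: place 7, 2 left
bin 4: place 16, 8 left
bin 1: place 2, 0 left
bin 5: place 17, 7 left

5 bins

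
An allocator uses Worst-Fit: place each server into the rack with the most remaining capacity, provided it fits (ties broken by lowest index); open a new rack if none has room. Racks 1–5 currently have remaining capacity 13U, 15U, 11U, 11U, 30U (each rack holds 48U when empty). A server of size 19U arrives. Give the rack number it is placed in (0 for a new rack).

Racks with room: rack 5 (30U).
Most room is rack 5 with 30U free.

5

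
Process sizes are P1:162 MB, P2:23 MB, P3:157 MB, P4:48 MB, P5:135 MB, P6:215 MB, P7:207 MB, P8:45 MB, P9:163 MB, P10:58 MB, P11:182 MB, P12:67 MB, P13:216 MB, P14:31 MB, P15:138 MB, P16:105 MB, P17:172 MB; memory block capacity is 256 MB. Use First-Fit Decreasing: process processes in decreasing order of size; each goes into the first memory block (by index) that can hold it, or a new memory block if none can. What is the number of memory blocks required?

10 memory blocks

Sorted descending: 216, 215, 207, 182, 172, 163, 162, 157, 138, 135, 105, 67, 58, 48, 45, 31, 23.
216 MB → memory block 1 (remaining 40 MB)
215 MB → memory block 2 (remaining 41 MB)
207 MB → memory block 3 (remaining 49 MB)
182 MB → memory block 4 (remaining 74 MB)
172 MB → memory block 5 (remaining 84 MB)
163 MB → memory block 6 (remaining 93 MB)
162 MB → memory block 7 (remaining 94 MB)
157 MB → memory block 8 (remaining 99 MB)
138 MB → memory block 9 (remaining 118 MB)
135 MB → memory block 10 (remaining 121 MB)
105 MB → memory block 9 (remaining 13 MB)
67 MB → memory block 4 (remaining 7 MB)
58 MB → memory block 5 (remaining 26 MB)
48 MB → memory block 3 (remaining 1 MB)
45 MB → memory block 6 (remaining 48 MB)
31 MB → memory block 1 (remaining 9 MB)
23 MB → memory block 2 (remaining 18 MB)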